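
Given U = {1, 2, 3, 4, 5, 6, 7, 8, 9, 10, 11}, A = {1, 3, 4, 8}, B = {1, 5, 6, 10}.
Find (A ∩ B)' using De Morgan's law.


U = {1, 2, 3, 4, 5, 6, 7, 8, 9, 10, 11}
A = {1, 3, 4, 8}, B = {1, 5, 6, 10}
A ∩ B = {1}
(A ∩ B)' = U \ (A ∩ B) = {2, 3, 4, 5, 6, 7, 8, 9, 10, 11}
Verification via A' ∪ B': A' = {2, 5, 6, 7, 9, 10, 11}, B' = {2, 3, 4, 7, 8, 9, 11}
A' ∪ B' = {2, 3, 4, 5, 6, 7, 8, 9, 10, 11} ✓

{2, 3, 4, 5, 6, 7, 8, 9, 10, 11}


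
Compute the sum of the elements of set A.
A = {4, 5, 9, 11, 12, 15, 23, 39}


Set A = {4, 5, 9, 11, 12, 15, 23, 39}
Sum = 4 + 5 + 9 + 11 + 12 + 15 + 23 + 39 = 118

118


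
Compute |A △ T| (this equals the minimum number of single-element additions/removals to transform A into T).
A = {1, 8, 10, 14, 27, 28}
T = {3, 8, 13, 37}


Set A = {1, 8, 10, 14, 27, 28}
Set T = {3, 8, 13, 37}
Elements to remove from A (in A, not in T): {1, 10, 14, 27, 28} → 5 removals
Elements to add to A (in T, not in A): {3, 13, 37} → 3 additions
Total edits = 5 + 3 = 8

8


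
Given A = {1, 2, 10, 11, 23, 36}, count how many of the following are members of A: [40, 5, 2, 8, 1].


Set A = {1, 2, 10, 11, 23, 36}
Candidates: [40, 5, 2, 8, 1]
Check each candidate:
40 ∉ A, 5 ∉ A, 2 ∈ A, 8 ∉ A, 1 ∈ A
Count of candidates in A: 2

2


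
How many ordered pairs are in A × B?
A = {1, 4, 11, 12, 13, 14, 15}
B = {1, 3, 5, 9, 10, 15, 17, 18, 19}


Set A = {1, 4, 11, 12, 13, 14, 15} has 7 elements.
Set B = {1, 3, 5, 9, 10, 15, 17, 18, 19} has 9 elements.
|A × B| = |A| × |B| = 7 × 9 = 63

63


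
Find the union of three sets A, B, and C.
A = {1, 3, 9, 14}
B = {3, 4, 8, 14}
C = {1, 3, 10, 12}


Set A = {1, 3, 9, 14}
Set B = {3, 4, 8, 14}
Set C = {1, 3, 10, 12}
First, A ∪ B = {1, 3, 4, 8, 9, 14}
Then, (A ∪ B) ∪ C = {1, 3, 4, 8, 9, 10, 12, 14}

{1, 3, 4, 8, 9, 10, 12, 14}


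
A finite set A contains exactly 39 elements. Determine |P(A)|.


The set has 39 elements.
The power set contains all possible subsets.
|P(A)| = 2^|A| = 2^39 = 549755813888

549755813888


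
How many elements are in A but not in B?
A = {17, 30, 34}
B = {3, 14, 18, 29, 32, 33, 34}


Set A = {17, 30, 34}
Set B = {3, 14, 18, 29, 32, 33, 34}
A \ B = {17, 30}
|A \ B| = 2

2


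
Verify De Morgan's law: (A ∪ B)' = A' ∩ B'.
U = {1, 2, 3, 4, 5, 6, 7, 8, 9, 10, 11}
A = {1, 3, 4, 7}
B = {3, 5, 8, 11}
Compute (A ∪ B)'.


U = {1, 2, 3, 4, 5, 6, 7, 8, 9, 10, 11}
A = {1, 3, 4, 7}, B = {3, 5, 8, 11}
A ∪ B = {1, 3, 4, 5, 7, 8, 11}
(A ∪ B)' = U \ (A ∪ B) = {2, 6, 9, 10}
Verification via A' ∩ B': A' = {2, 5, 6, 8, 9, 10, 11}, B' = {1, 2, 4, 6, 7, 9, 10}
A' ∩ B' = {2, 6, 9, 10} ✓

{2, 6, 9, 10}


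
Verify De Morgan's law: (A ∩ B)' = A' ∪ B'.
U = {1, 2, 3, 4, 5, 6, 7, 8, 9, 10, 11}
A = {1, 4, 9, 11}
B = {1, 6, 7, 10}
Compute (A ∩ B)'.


U = {1, 2, 3, 4, 5, 6, 7, 8, 9, 10, 11}
A = {1, 4, 9, 11}, B = {1, 6, 7, 10}
A ∩ B = {1}
(A ∩ B)' = U \ (A ∩ B) = {2, 3, 4, 5, 6, 7, 8, 9, 10, 11}
Verification via A' ∪ B': A' = {2, 3, 5, 6, 7, 8, 10}, B' = {2, 3, 4, 5, 8, 9, 11}
A' ∪ B' = {2, 3, 4, 5, 6, 7, 8, 9, 10, 11} ✓

{2, 3, 4, 5, 6, 7, 8, 9, 10, 11}


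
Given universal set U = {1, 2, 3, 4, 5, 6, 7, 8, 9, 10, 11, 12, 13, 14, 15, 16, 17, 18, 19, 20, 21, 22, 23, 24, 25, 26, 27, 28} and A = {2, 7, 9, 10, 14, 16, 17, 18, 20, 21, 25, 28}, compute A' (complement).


Universal set U = {1, 2, 3, 4, 5, 6, 7, 8, 9, 10, 11, 12, 13, 14, 15, 16, 17, 18, 19, 20, 21, 22, 23, 24, 25, 26, 27, 28}
Set A = {2, 7, 9, 10, 14, 16, 17, 18, 20, 21, 25, 28}
A' = U \ A = elements in U but not in A
Checking each element of U:
1 (not in A, include), 2 (in A, exclude), 3 (not in A, include), 4 (not in A, include), 5 (not in A, include), 6 (not in A, include), 7 (in A, exclude), 8 (not in A, include), 9 (in A, exclude), 10 (in A, exclude), 11 (not in A, include), 12 (not in A, include), 13 (not in A, include), 14 (in A, exclude), 15 (not in A, include), 16 (in A, exclude), 17 (in A, exclude), 18 (in A, exclude), 19 (not in A, include), 20 (in A, exclude), 21 (in A, exclude), 22 (not in A, include), 23 (not in A, include), 24 (not in A, include), 25 (in A, exclude), 26 (not in A, include), 27 (not in A, include), 28 (in A, exclude)
A' = {1, 3, 4, 5, 6, 8, 11, 12, 13, 15, 19, 22, 23, 24, 26, 27}

{1, 3, 4, 5, 6, 8, 11, 12, 13, 15, 19, 22, 23, 24, 26, 27}


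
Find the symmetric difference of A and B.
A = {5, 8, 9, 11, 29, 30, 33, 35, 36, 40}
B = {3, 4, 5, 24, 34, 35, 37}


Set A = {5, 8, 9, 11, 29, 30, 33, 35, 36, 40}
Set B = {3, 4, 5, 24, 34, 35, 37}
A △ B = (A \ B) ∪ (B \ A)
Elements in A but not B: {8, 9, 11, 29, 30, 33, 36, 40}
Elements in B but not A: {3, 4, 24, 34, 37}
A △ B = {3, 4, 8, 9, 11, 24, 29, 30, 33, 34, 36, 37, 40}

{3, 4, 8, 9, 11, 24, 29, 30, 33, 34, 36, 37, 40}


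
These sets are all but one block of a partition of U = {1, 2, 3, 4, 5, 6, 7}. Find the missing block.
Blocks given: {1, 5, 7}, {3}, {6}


U = {1, 2, 3, 4, 5, 6, 7}
Shown blocks: {1, 5, 7}, {3}, {6}
A partition's blocks are pairwise disjoint and cover U, so the missing block = U \ (union of shown blocks).
Union of shown blocks: {1, 3, 5, 6, 7}
Missing block = U \ (union) = {2, 4}

{2, 4}


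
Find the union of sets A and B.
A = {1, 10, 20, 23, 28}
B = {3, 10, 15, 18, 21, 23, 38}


Set A = {1, 10, 20, 23, 28}
Set B = {3, 10, 15, 18, 21, 23, 38}
A ∪ B includes all elements in either set.
Elements from A: {1, 10, 20, 23, 28}
Elements from B not already included: {3, 15, 18, 21, 38}
A ∪ B = {1, 3, 10, 15, 18, 20, 21, 23, 28, 38}

{1, 3, 10, 15, 18, 20, 21, 23, 28, 38}


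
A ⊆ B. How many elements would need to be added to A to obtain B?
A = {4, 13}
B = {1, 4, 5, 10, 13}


Set A = {4, 13}, |A| = 2
Set B = {1, 4, 5, 10, 13}, |B| = 5
Since A ⊆ B: B \ A = {1, 5, 10}
|B| - |A| = 5 - 2 = 3

3


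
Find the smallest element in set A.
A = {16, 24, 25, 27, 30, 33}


Set A = {16, 24, 25, 27, 30, 33}
Elements in ascending order: 16, 24, 25, 27, 30, 33
The smallest element is 16.

16


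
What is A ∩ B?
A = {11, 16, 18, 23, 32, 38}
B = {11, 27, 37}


Set A = {11, 16, 18, 23, 32, 38}
Set B = {11, 27, 37}
A ∩ B includes only elements in both sets.
Check each element of A against B:
11 ✓, 16 ✗, 18 ✗, 23 ✗, 32 ✗, 38 ✗
A ∩ B = {11}

{11}


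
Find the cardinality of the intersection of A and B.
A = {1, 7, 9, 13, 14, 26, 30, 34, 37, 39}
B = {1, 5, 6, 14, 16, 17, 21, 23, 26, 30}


Set A = {1, 7, 9, 13, 14, 26, 30, 34, 37, 39}
Set B = {1, 5, 6, 14, 16, 17, 21, 23, 26, 30}
A ∩ B = {1, 14, 26, 30}
|A ∩ B| = 4

4


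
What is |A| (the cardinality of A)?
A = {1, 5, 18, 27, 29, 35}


Set A = {1, 5, 18, 27, 29, 35}
Listing elements: 1, 5, 18, 27, 29, 35
Counting: 6 elements
|A| = 6

6


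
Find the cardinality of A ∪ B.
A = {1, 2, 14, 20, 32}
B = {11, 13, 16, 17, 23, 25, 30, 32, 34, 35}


Set A = {1, 2, 14, 20, 32}, |A| = 5
Set B = {11, 13, 16, 17, 23, 25, 30, 32, 34, 35}, |B| = 10
A ∩ B = {32}, |A ∩ B| = 1
|A ∪ B| = |A| + |B| - |A ∩ B| = 5 + 10 - 1 = 14

14


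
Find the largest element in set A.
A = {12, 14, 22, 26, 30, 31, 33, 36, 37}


Set A = {12, 14, 22, 26, 30, 31, 33, 36, 37}
Elements in ascending order: 12, 14, 22, 26, 30, 31, 33, 36, 37
The largest element is 37.

37


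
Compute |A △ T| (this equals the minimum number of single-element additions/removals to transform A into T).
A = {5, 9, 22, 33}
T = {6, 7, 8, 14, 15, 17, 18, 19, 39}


Set A = {5, 9, 22, 33}
Set T = {6, 7, 8, 14, 15, 17, 18, 19, 39}
Elements to remove from A (in A, not in T): {5, 9, 22, 33} → 4 removals
Elements to add to A (in T, not in A): {6, 7, 8, 14, 15, 17, 18, 19, 39} → 9 additions
Total edits = 4 + 9 = 13

13


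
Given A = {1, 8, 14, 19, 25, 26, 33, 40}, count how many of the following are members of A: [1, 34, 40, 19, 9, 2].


Set A = {1, 8, 14, 19, 25, 26, 33, 40}
Candidates: [1, 34, 40, 19, 9, 2]
Check each candidate:
1 ∈ A, 34 ∉ A, 40 ∈ A, 19 ∈ A, 9 ∉ A, 2 ∉ A
Count of candidates in A: 3

3


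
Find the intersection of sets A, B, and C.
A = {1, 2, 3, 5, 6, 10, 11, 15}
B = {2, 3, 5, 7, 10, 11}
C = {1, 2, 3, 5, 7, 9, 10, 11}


Set A = {1, 2, 3, 5, 6, 10, 11, 15}
Set B = {2, 3, 5, 7, 10, 11}
Set C = {1, 2, 3, 5, 7, 9, 10, 11}
First, A ∩ B = {2, 3, 5, 10, 11}
Then, (A ∩ B) ∩ C = {2, 3, 5, 10, 11}

{2, 3, 5, 10, 11}


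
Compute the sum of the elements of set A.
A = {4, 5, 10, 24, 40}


Set A = {4, 5, 10, 24, 40}
Sum = 4 + 5 + 10 + 24 + 40 = 83

83


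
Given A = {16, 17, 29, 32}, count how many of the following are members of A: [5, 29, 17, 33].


Set A = {16, 17, 29, 32}
Candidates: [5, 29, 17, 33]
Check each candidate:
5 ∉ A, 29 ∈ A, 17 ∈ A, 33 ∉ A
Count of candidates in A: 2

2


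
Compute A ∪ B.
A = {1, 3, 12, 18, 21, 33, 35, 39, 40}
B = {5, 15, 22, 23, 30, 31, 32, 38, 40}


Set A = {1, 3, 12, 18, 21, 33, 35, 39, 40}
Set B = {5, 15, 22, 23, 30, 31, 32, 38, 40}
A ∪ B includes all elements in either set.
Elements from A: {1, 3, 12, 18, 21, 33, 35, 39, 40}
Elements from B not already included: {5, 15, 22, 23, 30, 31, 32, 38}
A ∪ B = {1, 3, 5, 12, 15, 18, 21, 22, 23, 30, 31, 32, 33, 35, 38, 39, 40}

{1, 3, 5, 12, 15, 18, 21, 22, 23, 30, 31, 32, 33, 35, 38, 39, 40}


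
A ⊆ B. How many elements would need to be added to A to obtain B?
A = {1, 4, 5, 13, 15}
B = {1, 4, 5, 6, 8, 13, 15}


Set A = {1, 4, 5, 13, 15}, |A| = 5
Set B = {1, 4, 5, 6, 8, 13, 15}, |B| = 7
Since A ⊆ B: B \ A = {6, 8}
|B| - |A| = 7 - 5 = 2

2


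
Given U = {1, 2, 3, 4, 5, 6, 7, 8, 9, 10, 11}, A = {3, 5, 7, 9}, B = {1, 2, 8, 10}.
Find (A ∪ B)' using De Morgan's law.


U = {1, 2, 3, 4, 5, 6, 7, 8, 9, 10, 11}
A = {3, 5, 7, 9}, B = {1, 2, 8, 10}
A ∪ B = {1, 2, 3, 5, 7, 8, 9, 10}
(A ∪ B)' = U \ (A ∪ B) = {4, 6, 11}
Verification via A' ∩ B': A' = {1, 2, 4, 6, 8, 10, 11}, B' = {3, 4, 5, 6, 7, 9, 11}
A' ∩ B' = {4, 6, 11} ✓

{4, 6, 11}


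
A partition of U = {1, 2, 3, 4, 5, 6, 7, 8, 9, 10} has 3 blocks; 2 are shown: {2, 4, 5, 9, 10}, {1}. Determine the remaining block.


U = {1, 2, 3, 4, 5, 6, 7, 8, 9, 10}
Shown blocks: {2, 4, 5, 9, 10}, {1}
A partition's blocks are pairwise disjoint and cover U, so the missing block = U \ (union of shown blocks).
Union of shown blocks: {1, 2, 4, 5, 9, 10}
Missing block = U \ (union) = {3, 6, 7, 8}

{3, 6, 7, 8}


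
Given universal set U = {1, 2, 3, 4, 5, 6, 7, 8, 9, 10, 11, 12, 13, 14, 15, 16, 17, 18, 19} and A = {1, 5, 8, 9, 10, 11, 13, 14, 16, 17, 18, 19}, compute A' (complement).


Universal set U = {1, 2, 3, 4, 5, 6, 7, 8, 9, 10, 11, 12, 13, 14, 15, 16, 17, 18, 19}
Set A = {1, 5, 8, 9, 10, 11, 13, 14, 16, 17, 18, 19}
A' = U \ A = elements in U but not in A
Checking each element of U:
1 (in A, exclude), 2 (not in A, include), 3 (not in A, include), 4 (not in A, include), 5 (in A, exclude), 6 (not in A, include), 7 (not in A, include), 8 (in A, exclude), 9 (in A, exclude), 10 (in A, exclude), 11 (in A, exclude), 12 (not in A, include), 13 (in A, exclude), 14 (in A, exclude), 15 (not in A, include), 16 (in A, exclude), 17 (in A, exclude), 18 (in A, exclude), 19 (in A, exclude)
A' = {2, 3, 4, 6, 7, 12, 15}

{2, 3, 4, 6, 7, 12, 15}


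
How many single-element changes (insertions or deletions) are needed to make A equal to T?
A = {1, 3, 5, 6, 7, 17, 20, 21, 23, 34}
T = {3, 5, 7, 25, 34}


Set A = {1, 3, 5, 6, 7, 17, 20, 21, 23, 34}
Set T = {3, 5, 7, 25, 34}
Elements to remove from A (in A, not in T): {1, 6, 17, 20, 21, 23} → 6 removals
Elements to add to A (in T, not in A): {25} → 1 additions
Total edits = 6 + 1 = 7

7


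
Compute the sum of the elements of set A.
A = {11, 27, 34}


Set A = {11, 27, 34}
Sum = 11 + 27 + 34 = 72

72


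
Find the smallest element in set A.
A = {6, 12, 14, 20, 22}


Set A = {6, 12, 14, 20, 22}
Elements in ascending order: 6, 12, 14, 20, 22
The smallest element is 6.

6


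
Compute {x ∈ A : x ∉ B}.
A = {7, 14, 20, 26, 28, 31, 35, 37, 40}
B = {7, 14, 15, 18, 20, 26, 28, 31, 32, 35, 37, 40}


Set A = {7, 14, 20, 26, 28, 31, 35, 37, 40}
Set B = {7, 14, 15, 18, 20, 26, 28, 31, 32, 35, 37, 40}
Check each element of A against B:
7 ∈ B, 14 ∈ B, 20 ∈ B, 26 ∈ B, 28 ∈ B, 31 ∈ B, 35 ∈ B, 37 ∈ B, 40 ∈ B
Elements of A not in B: {}

{}


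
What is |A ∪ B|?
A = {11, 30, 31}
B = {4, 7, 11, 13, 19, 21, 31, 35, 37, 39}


Set A = {11, 30, 31}, |A| = 3
Set B = {4, 7, 11, 13, 19, 21, 31, 35, 37, 39}, |B| = 10
A ∩ B = {11, 31}, |A ∩ B| = 2
|A ∪ B| = |A| + |B| - |A ∩ B| = 3 + 10 - 2 = 11

11


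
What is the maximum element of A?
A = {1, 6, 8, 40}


Set A = {1, 6, 8, 40}
Elements in ascending order: 1, 6, 8, 40
The largest element is 40.

40


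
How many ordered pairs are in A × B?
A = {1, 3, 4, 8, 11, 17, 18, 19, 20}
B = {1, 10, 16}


Set A = {1, 3, 4, 8, 11, 17, 18, 19, 20} has 9 elements.
Set B = {1, 10, 16} has 3 elements.
|A × B| = |A| × |B| = 9 × 3 = 27

27


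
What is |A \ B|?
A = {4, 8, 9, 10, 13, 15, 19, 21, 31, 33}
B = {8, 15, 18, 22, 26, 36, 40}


Set A = {4, 8, 9, 10, 13, 15, 19, 21, 31, 33}
Set B = {8, 15, 18, 22, 26, 36, 40}
A \ B = {4, 9, 10, 13, 19, 21, 31, 33}
|A \ B| = 8

8


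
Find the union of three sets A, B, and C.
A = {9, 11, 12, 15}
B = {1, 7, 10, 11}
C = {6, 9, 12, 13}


Set A = {9, 11, 12, 15}
Set B = {1, 7, 10, 11}
Set C = {6, 9, 12, 13}
First, A ∪ B = {1, 7, 9, 10, 11, 12, 15}
Then, (A ∪ B) ∪ C = {1, 6, 7, 9, 10, 11, 12, 13, 15}

{1, 6, 7, 9, 10, 11, 12, 13, 15}


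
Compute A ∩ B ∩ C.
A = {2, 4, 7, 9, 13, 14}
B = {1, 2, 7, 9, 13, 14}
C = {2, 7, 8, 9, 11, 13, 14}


Set A = {2, 4, 7, 9, 13, 14}
Set B = {1, 2, 7, 9, 13, 14}
Set C = {2, 7, 8, 9, 11, 13, 14}
First, A ∩ B = {2, 7, 9, 13, 14}
Then, (A ∩ B) ∩ C = {2, 7, 9, 13, 14}

{2, 7, 9, 13, 14}


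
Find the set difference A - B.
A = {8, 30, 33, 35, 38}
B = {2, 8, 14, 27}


Set A = {8, 30, 33, 35, 38}
Set B = {2, 8, 14, 27}
A \ B includes elements in A that are not in B.
Check each element of A:
8 (in B, remove), 30 (not in B, keep), 33 (not in B, keep), 35 (not in B, keep), 38 (not in B, keep)
A \ B = {30, 33, 35, 38}

{30, 33, 35, 38}


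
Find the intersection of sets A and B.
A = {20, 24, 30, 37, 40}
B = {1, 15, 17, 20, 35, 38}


Set A = {20, 24, 30, 37, 40}
Set B = {1, 15, 17, 20, 35, 38}
A ∩ B includes only elements in both sets.
Check each element of A against B:
20 ✓, 24 ✗, 30 ✗, 37 ✗, 40 ✗
A ∩ B = {20}

{20}


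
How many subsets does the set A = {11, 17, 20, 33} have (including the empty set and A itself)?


Set A = {11, 17, 20, 33}
|A| = 4
The power set P(A) contains all subsets of A.
|P(A)| = 2^|A| = 2^4 = 16

16


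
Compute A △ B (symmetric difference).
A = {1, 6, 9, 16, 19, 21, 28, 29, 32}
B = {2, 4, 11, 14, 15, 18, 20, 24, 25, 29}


Set A = {1, 6, 9, 16, 19, 21, 28, 29, 32}
Set B = {2, 4, 11, 14, 15, 18, 20, 24, 25, 29}
A △ B = (A \ B) ∪ (B \ A)
Elements in A but not B: {1, 6, 9, 16, 19, 21, 28, 32}
Elements in B but not A: {2, 4, 11, 14, 15, 18, 20, 24, 25}
A △ B = {1, 2, 4, 6, 9, 11, 14, 15, 16, 18, 19, 20, 21, 24, 25, 28, 32}

{1, 2, 4, 6, 9, 11, 14, 15, 16, 18, 19, 20, 21, 24, 25, 28, 32}


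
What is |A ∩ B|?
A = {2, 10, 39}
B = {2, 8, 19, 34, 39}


Set A = {2, 10, 39}
Set B = {2, 8, 19, 34, 39}
A ∩ B = {2, 39}
|A ∩ B| = 2

2


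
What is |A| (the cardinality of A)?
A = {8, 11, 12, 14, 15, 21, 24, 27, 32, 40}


Set A = {8, 11, 12, 14, 15, 21, 24, 27, 32, 40}
Listing elements: 8, 11, 12, 14, 15, 21, 24, 27, 32, 40
Counting: 10 elements
|A| = 10

10


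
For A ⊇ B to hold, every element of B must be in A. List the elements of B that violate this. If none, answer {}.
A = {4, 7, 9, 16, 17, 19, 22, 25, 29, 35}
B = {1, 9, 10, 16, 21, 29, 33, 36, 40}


Set A = {4, 7, 9, 16, 17, 19, 22, 25, 29, 35}
Set B = {1, 9, 10, 16, 21, 29, 33, 36, 40}
Check each element of B against A:
1 ∉ A (include), 9 ∈ A, 10 ∉ A (include), 16 ∈ A, 21 ∉ A (include), 29 ∈ A, 33 ∉ A (include), 36 ∉ A (include), 40 ∉ A (include)
Elements of B not in A: {1, 10, 21, 33, 36, 40}

{1, 10, 21, 33, 36, 40}


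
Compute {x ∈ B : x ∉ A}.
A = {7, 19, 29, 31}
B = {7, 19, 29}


Set A = {7, 19, 29, 31}
Set B = {7, 19, 29}
Check each element of B against A:
7 ∈ A, 19 ∈ A, 29 ∈ A
Elements of B not in A: {}

{}


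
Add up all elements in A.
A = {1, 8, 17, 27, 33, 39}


Set A = {1, 8, 17, 27, 33, 39}
Sum = 1 + 8 + 17 + 27 + 33 + 39 = 125

125


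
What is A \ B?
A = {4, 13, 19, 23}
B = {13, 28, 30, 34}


Set A = {4, 13, 19, 23}
Set B = {13, 28, 30, 34}
A \ B includes elements in A that are not in B.
Check each element of A:
4 (not in B, keep), 13 (in B, remove), 19 (not in B, keep), 23 (not in B, keep)
A \ B = {4, 19, 23}

{4, 19, 23}


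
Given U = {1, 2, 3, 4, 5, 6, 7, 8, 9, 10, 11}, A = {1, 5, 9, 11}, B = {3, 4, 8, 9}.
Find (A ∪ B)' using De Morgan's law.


U = {1, 2, 3, 4, 5, 6, 7, 8, 9, 10, 11}
A = {1, 5, 9, 11}, B = {3, 4, 8, 9}
A ∪ B = {1, 3, 4, 5, 8, 9, 11}
(A ∪ B)' = U \ (A ∪ B) = {2, 6, 7, 10}
Verification via A' ∩ B': A' = {2, 3, 4, 6, 7, 8, 10}, B' = {1, 2, 5, 6, 7, 10, 11}
A' ∩ B' = {2, 6, 7, 10} ✓

{2, 6, 7, 10}


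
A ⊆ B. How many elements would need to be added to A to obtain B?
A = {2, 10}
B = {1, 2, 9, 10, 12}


Set A = {2, 10}, |A| = 2
Set B = {1, 2, 9, 10, 12}, |B| = 5
Since A ⊆ B: B \ A = {1, 9, 12}
|B| - |A| = 5 - 2 = 3

3


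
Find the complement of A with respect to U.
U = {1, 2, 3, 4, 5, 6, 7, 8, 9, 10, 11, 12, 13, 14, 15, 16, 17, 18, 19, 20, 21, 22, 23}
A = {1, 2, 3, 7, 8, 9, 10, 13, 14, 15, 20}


Universal set U = {1, 2, 3, 4, 5, 6, 7, 8, 9, 10, 11, 12, 13, 14, 15, 16, 17, 18, 19, 20, 21, 22, 23}
Set A = {1, 2, 3, 7, 8, 9, 10, 13, 14, 15, 20}
A' = U \ A = elements in U but not in A
Checking each element of U:
1 (in A, exclude), 2 (in A, exclude), 3 (in A, exclude), 4 (not in A, include), 5 (not in A, include), 6 (not in A, include), 7 (in A, exclude), 8 (in A, exclude), 9 (in A, exclude), 10 (in A, exclude), 11 (not in A, include), 12 (not in A, include), 13 (in A, exclude), 14 (in A, exclude), 15 (in A, exclude), 16 (not in A, include), 17 (not in A, include), 18 (not in A, include), 19 (not in A, include), 20 (in A, exclude), 21 (not in A, include), 22 (not in A, include), 23 (not in A, include)
A' = {4, 5, 6, 11, 12, 16, 17, 18, 19, 21, 22, 23}

{4, 5, 6, 11, 12, 16, 17, 18, 19, 21, 22, 23}


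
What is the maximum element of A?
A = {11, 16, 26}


Set A = {11, 16, 26}
Elements in ascending order: 11, 16, 26
The largest element is 26.

26


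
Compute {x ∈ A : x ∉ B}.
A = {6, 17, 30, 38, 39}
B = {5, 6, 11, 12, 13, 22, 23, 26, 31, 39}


Set A = {6, 17, 30, 38, 39}
Set B = {5, 6, 11, 12, 13, 22, 23, 26, 31, 39}
Check each element of A against B:
6 ∈ B, 17 ∉ B (include), 30 ∉ B (include), 38 ∉ B (include), 39 ∈ B
Elements of A not in B: {17, 30, 38}

{17, 30, 38}


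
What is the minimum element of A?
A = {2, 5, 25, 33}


Set A = {2, 5, 25, 33}
Elements in ascending order: 2, 5, 25, 33
The smallest element is 2.

2


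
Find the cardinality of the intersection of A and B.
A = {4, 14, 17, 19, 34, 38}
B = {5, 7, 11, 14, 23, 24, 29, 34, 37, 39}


Set A = {4, 14, 17, 19, 34, 38}
Set B = {5, 7, 11, 14, 23, 24, 29, 34, 37, 39}
A ∩ B = {14, 34}
|A ∩ B| = 2

2


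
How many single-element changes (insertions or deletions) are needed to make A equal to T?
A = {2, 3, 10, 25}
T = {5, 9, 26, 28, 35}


Set A = {2, 3, 10, 25}
Set T = {5, 9, 26, 28, 35}
Elements to remove from A (in A, not in T): {2, 3, 10, 25} → 4 removals
Elements to add to A (in T, not in A): {5, 9, 26, 28, 35} → 5 additions
Total edits = 4 + 5 = 9

9


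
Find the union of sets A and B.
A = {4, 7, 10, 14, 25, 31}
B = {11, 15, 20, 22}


Set A = {4, 7, 10, 14, 25, 31}
Set B = {11, 15, 20, 22}
A ∪ B includes all elements in either set.
Elements from A: {4, 7, 10, 14, 25, 31}
Elements from B not already included: {11, 15, 20, 22}
A ∪ B = {4, 7, 10, 11, 14, 15, 20, 22, 25, 31}

{4, 7, 10, 11, 14, 15, 20, 22, 25, 31}


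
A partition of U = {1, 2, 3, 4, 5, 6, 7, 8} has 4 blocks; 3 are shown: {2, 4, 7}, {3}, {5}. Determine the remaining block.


U = {1, 2, 3, 4, 5, 6, 7, 8}
Shown blocks: {2, 4, 7}, {3}, {5}
A partition's blocks are pairwise disjoint and cover U, so the missing block = U \ (union of shown blocks).
Union of shown blocks: {2, 3, 4, 5, 7}
Missing block = U \ (union) = {1, 6, 8}

{1, 6, 8}


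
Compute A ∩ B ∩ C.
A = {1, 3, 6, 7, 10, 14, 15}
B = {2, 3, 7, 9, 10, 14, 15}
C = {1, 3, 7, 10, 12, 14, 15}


Set A = {1, 3, 6, 7, 10, 14, 15}
Set B = {2, 3, 7, 9, 10, 14, 15}
Set C = {1, 3, 7, 10, 12, 14, 15}
First, A ∩ B = {3, 7, 10, 14, 15}
Then, (A ∩ B) ∩ C = {3, 7, 10, 14, 15}

{3, 7, 10, 14, 15}


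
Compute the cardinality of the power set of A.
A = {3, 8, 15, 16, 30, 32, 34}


Set A = {3, 8, 15, 16, 30, 32, 34}
|A| = 7
The power set P(A) contains all subsets of A.
|P(A)| = 2^|A| = 2^7 = 128

128


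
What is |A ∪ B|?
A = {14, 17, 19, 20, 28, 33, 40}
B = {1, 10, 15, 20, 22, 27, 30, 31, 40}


Set A = {14, 17, 19, 20, 28, 33, 40}, |A| = 7
Set B = {1, 10, 15, 20, 22, 27, 30, 31, 40}, |B| = 9
A ∩ B = {20, 40}, |A ∩ B| = 2
|A ∪ B| = |A| + |B| - |A ∩ B| = 7 + 9 - 2 = 14

14


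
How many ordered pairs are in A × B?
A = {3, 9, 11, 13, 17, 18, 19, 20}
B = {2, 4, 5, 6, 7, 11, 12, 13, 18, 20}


Set A = {3, 9, 11, 13, 17, 18, 19, 20} has 8 elements.
Set B = {2, 4, 5, 6, 7, 11, 12, 13, 18, 20} has 10 elements.
|A × B| = |A| × |B| = 8 × 10 = 80

80


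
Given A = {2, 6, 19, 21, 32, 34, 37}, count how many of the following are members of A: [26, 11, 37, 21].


Set A = {2, 6, 19, 21, 32, 34, 37}
Candidates: [26, 11, 37, 21]
Check each candidate:
26 ∉ A, 11 ∉ A, 37 ∈ A, 21 ∈ A
Count of candidates in A: 2

2


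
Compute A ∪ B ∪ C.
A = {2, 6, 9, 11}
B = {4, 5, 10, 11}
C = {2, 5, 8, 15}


Set A = {2, 6, 9, 11}
Set B = {4, 5, 10, 11}
Set C = {2, 5, 8, 15}
First, A ∪ B = {2, 4, 5, 6, 9, 10, 11}
Then, (A ∪ B) ∪ C = {2, 4, 5, 6, 8, 9, 10, 11, 15}

{2, 4, 5, 6, 8, 9, 10, 11, 15}


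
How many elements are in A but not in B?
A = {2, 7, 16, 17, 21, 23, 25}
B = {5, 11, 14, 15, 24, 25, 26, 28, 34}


Set A = {2, 7, 16, 17, 21, 23, 25}
Set B = {5, 11, 14, 15, 24, 25, 26, 28, 34}
A \ B = {2, 7, 16, 17, 21, 23}
|A \ B| = 6

6


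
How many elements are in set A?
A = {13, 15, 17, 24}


Set A = {13, 15, 17, 24}
Listing elements: 13, 15, 17, 24
Counting: 4 elements
|A| = 4

4


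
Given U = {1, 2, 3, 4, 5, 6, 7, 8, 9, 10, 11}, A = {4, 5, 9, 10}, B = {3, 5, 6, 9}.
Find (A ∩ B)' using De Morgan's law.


U = {1, 2, 3, 4, 5, 6, 7, 8, 9, 10, 11}
A = {4, 5, 9, 10}, B = {3, 5, 6, 9}
A ∩ B = {5, 9}
(A ∩ B)' = U \ (A ∩ B) = {1, 2, 3, 4, 6, 7, 8, 10, 11}
Verification via A' ∪ B': A' = {1, 2, 3, 6, 7, 8, 11}, B' = {1, 2, 4, 7, 8, 10, 11}
A' ∪ B' = {1, 2, 3, 4, 6, 7, 8, 10, 11} ✓

{1, 2, 3, 4, 6, 7, 8, 10, 11}


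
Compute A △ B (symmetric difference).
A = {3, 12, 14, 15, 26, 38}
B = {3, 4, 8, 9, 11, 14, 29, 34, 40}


Set A = {3, 12, 14, 15, 26, 38}
Set B = {3, 4, 8, 9, 11, 14, 29, 34, 40}
A △ B = (A \ B) ∪ (B \ A)
Elements in A but not B: {12, 15, 26, 38}
Elements in B but not A: {4, 8, 9, 11, 29, 34, 40}
A △ B = {4, 8, 9, 11, 12, 15, 26, 29, 34, 38, 40}

{4, 8, 9, 11, 12, 15, 26, 29, 34, 38, 40}


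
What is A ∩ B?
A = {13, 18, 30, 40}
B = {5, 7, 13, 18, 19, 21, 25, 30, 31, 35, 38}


Set A = {13, 18, 30, 40}
Set B = {5, 7, 13, 18, 19, 21, 25, 30, 31, 35, 38}
A ∩ B includes only elements in both sets.
Check each element of A against B:
13 ✓, 18 ✓, 30 ✓, 40 ✗
A ∩ B = {13, 18, 30}

{13, 18, 30}


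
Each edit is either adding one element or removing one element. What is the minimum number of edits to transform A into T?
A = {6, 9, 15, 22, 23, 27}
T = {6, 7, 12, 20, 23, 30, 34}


Set A = {6, 9, 15, 22, 23, 27}
Set T = {6, 7, 12, 20, 23, 30, 34}
Elements to remove from A (in A, not in T): {9, 15, 22, 27} → 4 removals
Elements to add to A (in T, not in A): {7, 12, 20, 30, 34} → 5 additions
Total edits = 4 + 5 = 9

9


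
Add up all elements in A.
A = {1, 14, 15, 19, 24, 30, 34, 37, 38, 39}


Set A = {1, 14, 15, 19, 24, 30, 34, 37, 38, 39}
Sum = 1 + 14 + 15 + 19 + 24 + 30 + 34 + 37 + 38 + 39 = 251

251


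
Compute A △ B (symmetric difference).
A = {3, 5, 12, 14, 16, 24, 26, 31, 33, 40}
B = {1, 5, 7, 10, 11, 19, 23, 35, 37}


Set A = {3, 5, 12, 14, 16, 24, 26, 31, 33, 40}
Set B = {1, 5, 7, 10, 11, 19, 23, 35, 37}
A △ B = (A \ B) ∪ (B \ A)
Elements in A but not B: {3, 12, 14, 16, 24, 26, 31, 33, 40}
Elements in B but not A: {1, 7, 10, 11, 19, 23, 35, 37}
A △ B = {1, 3, 7, 10, 11, 12, 14, 16, 19, 23, 24, 26, 31, 33, 35, 37, 40}

{1, 3, 7, 10, 11, 12, 14, 16, 19, 23, 24, 26, 31, 33, 35, 37, 40}


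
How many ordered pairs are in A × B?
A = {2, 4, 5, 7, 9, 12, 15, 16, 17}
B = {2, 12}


Set A = {2, 4, 5, 7, 9, 12, 15, 16, 17} has 9 elements.
Set B = {2, 12} has 2 elements.
|A × B| = |A| × |B| = 9 × 2 = 18

18


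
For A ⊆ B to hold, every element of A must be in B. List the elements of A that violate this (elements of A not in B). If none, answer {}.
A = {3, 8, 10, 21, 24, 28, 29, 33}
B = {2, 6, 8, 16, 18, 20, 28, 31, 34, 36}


Set A = {3, 8, 10, 21, 24, 28, 29, 33}
Set B = {2, 6, 8, 16, 18, 20, 28, 31, 34, 36}
Check each element of A against B:
3 ∉ B (include), 8 ∈ B, 10 ∉ B (include), 21 ∉ B (include), 24 ∉ B (include), 28 ∈ B, 29 ∉ B (include), 33 ∉ B (include)
Elements of A not in B: {3, 10, 21, 24, 29, 33}

{3, 10, 21, 24, 29, 33}


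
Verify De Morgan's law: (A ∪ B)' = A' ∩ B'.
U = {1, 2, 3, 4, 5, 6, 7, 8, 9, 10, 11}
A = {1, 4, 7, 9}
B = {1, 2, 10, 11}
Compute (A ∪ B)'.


U = {1, 2, 3, 4, 5, 6, 7, 8, 9, 10, 11}
A = {1, 4, 7, 9}, B = {1, 2, 10, 11}
A ∪ B = {1, 2, 4, 7, 9, 10, 11}
(A ∪ B)' = U \ (A ∪ B) = {3, 5, 6, 8}
Verification via A' ∩ B': A' = {2, 3, 5, 6, 8, 10, 11}, B' = {3, 4, 5, 6, 7, 8, 9}
A' ∩ B' = {3, 5, 6, 8} ✓

{3, 5, 6, 8}


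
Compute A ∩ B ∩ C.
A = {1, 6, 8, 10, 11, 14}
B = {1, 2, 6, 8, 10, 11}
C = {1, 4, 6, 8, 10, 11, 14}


Set A = {1, 6, 8, 10, 11, 14}
Set B = {1, 2, 6, 8, 10, 11}
Set C = {1, 4, 6, 8, 10, 11, 14}
First, A ∩ B = {1, 6, 8, 10, 11}
Then, (A ∩ B) ∩ C = {1, 6, 8, 10, 11}

{1, 6, 8, 10, 11}


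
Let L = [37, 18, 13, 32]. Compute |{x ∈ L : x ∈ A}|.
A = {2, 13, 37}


Set A = {2, 13, 37}
Candidates: [37, 18, 13, 32]
Check each candidate:
37 ∈ A, 18 ∉ A, 13 ∈ A, 32 ∉ A
Count of candidates in A: 2

2


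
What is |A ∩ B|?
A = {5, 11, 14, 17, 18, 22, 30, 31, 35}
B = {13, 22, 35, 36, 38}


Set A = {5, 11, 14, 17, 18, 22, 30, 31, 35}
Set B = {13, 22, 35, 36, 38}
A ∩ B = {22, 35}
|A ∩ B| = 2

2


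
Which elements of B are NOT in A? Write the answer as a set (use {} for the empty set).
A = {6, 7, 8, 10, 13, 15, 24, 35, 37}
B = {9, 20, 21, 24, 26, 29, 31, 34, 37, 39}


Set A = {6, 7, 8, 10, 13, 15, 24, 35, 37}
Set B = {9, 20, 21, 24, 26, 29, 31, 34, 37, 39}
Check each element of B against A:
9 ∉ A (include), 20 ∉ A (include), 21 ∉ A (include), 24 ∈ A, 26 ∉ A (include), 29 ∉ A (include), 31 ∉ A (include), 34 ∉ A (include), 37 ∈ A, 39 ∉ A (include)
Elements of B not in A: {9, 20, 21, 26, 29, 31, 34, 39}

{9, 20, 21, 26, 29, 31, 34, 39}


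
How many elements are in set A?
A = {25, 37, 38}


Set A = {25, 37, 38}
Listing elements: 25, 37, 38
Counting: 3 elements
|A| = 3

3


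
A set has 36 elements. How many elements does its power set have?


The set has 36 elements.
The power set contains all possible subsets.
|P(A)| = 2^|A| = 2^36 = 68719476736

68719476736


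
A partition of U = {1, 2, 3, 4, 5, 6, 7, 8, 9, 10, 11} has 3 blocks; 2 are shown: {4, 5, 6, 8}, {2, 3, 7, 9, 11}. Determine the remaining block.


U = {1, 2, 3, 4, 5, 6, 7, 8, 9, 10, 11}
Shown blocks: {4, 5, 6, 8}, {2, 3, 7, 9, 11}
A partition's blocks are pairwise disjoint and cover U, so the missing block = U \ (union of shown blocks).
Union of shown blocks: {2, 3, 4, 5, 6, 7, 8, 9, 11}
Missing block = U \ (union) = {1, 10}

{1, 10}


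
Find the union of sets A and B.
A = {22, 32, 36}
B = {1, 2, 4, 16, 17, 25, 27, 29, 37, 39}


Set A = {22, 32, 36}
Set B = {1, 2, 4, 16, 17, 25, 27, 29, 37, 39}
A ∪ B includes all elements in either set.
Elements from A: {22, 32, 36}
Elements from B not already included: {1, 2, 4, 16, 17, 25, 27, 29, 37, 39}
A ∪ B = {1, 2, 4, 16, 17, 22, 25, 27, 29, 32, 36, 37, 39}

{1, 2, 4, 16, 17, 22, 25, 27, 29, 32, 36, 37, 39}


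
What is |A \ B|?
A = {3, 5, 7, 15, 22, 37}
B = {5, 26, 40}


Set A = {3, 5, 7, 15, 22, 37}
Set B = {5, 26, 40}
A \ B = {3, 7, 15, 22, 37}
|A \ B| = 5

5


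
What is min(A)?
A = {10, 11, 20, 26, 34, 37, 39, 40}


Set A = {10, 11, 20, 26, 34, 37, 39, 40}
Elements in ascending order: 10, 11, 20, 26, 34, 37, 39, 40
The smallest element is 10.

10


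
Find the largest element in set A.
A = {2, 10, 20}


Set A = {2, 10, 20}
Elements in ascending order: 2, 10, 20
The largest element is 20.

20


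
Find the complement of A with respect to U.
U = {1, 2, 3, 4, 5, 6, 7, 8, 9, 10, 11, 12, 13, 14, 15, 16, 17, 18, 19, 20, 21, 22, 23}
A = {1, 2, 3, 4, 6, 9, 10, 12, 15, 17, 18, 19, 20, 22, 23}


Universal set U = {1, 2, 3, 4, 5, 6, 7, 8, 9, 10, 11, 12, 13, 14, 15, 16, 17, 18, 19, 20, 21, 22, 23}
Set A = {1, 2, 3, 4, 6, 9, 10, 12, 15, 17, 18, 19, 20, 22, 23}
A' = U \ A = elements in U but not in A
Checking each element of U:
1 (in A, exclude), 2 (in A, exclude), 3 (in A, exclude), 4 (in A, exclude), 5 (not in A, include), 6 (in A, exclude), 7 (not in A, include), 8 (not in A, include), 9 (in A, exclude), 10 (in A, exclude), 11 (not in A, include), 12 (in A, exclude), 13 (not in A, include), 14 (not in A, include), 15 (in A, exclude), 16 (not in A, include), 17 (in A, exclude), 18 (in A, exclude), 19 (in A, exclude), 20 (in A, exclude), 21 (not in A, include), 22 (in A, exclude), 23 (in A, exclude)
A' = {5, 7, 8, 11, 13, 14, 16, 21}

{5, 7, 8, 11, 13, 14, 16, 21}


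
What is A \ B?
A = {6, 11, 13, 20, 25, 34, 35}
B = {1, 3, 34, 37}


Set A = {6, 11, 13, 20, 25, 34, 35}
Set B = {1, 3, 34, 37}
A \ B includes elements in A that are not in B.
Check each element of A:
6 (not in B, keep), 11 (not in B, keep), 13 (not in B, keep), 20 (not in B, keep), 25 (not in B, keep), 34 (in B, remove), 35 (not in B, keep)
A \ B = {6, 11, 13, 20, 25, 35}

{6, 11, 13, 20, 25, 35}


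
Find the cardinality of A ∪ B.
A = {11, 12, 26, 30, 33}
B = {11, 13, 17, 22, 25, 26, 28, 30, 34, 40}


Set A = {11, 12, 26, 30, 33}, |A| = 5
Set B = {11, 13, 17, 22, 25, 26, 28, 30, 34, 40}, |B| = 10
A ∩ B = {11, 26, 30}, |A ∩ B| = 3
|A ∪ B| = |A| + |B| - |A ∩ B| = 5 + 10 - 3 = 12

12


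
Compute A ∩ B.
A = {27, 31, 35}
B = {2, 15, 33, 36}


Set A = {27, 31, 35}
Set B = {2, 15, 33, 36}
A ∩ B includes only elements in both sets.
Check each element of A against B:
27 ✗, 31 ✗, 35 ✗
A ∩ B = {}

{}


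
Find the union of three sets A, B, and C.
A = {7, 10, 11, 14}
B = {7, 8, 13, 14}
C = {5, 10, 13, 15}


Set A = {7, 10, 11, 14}
Set B = {7, 8, 13, 14}
Set C = {5, 10, 13, 15}
First, A ∪ B = {7, 8, 10, 11, 13, 14}
Then, (A ∪ B) ∪ C = {5, 7, 8, 10, 11, 13, 14, 15}

{5, 7, 8, 10, 11, 13, 14, 15}


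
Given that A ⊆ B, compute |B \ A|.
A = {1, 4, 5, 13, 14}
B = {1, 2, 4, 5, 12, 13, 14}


Set A = {1, 4, 5, 13, 14}, |A| = 5
Set B = {1, 2, 4, 5, 12, 13, 14}, |B| = 7
Since A ⊆ B: B \ A = {2, 12}
|B| - |A| = 7 - 5 = 2

2


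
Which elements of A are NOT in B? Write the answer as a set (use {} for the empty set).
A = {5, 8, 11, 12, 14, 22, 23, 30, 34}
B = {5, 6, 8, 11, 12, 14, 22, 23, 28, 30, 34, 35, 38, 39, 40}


Set A = {5, 8, 11, 12, 14, 22, 23, 30, 34}
Set B = {5, 6, 8, 11, 12, 14, 22, 23, 28, 30, 34, 35, 38, 39, 40}
Check each element of A against B:
5 ∈ B, 8 ∈ B, 11 ∈ B, 12 ∈ B, 14 ∈ B, 22 ∈ B, 23 ∈ B, 30 ∈ B, 34 ∈ B
Elements of A not in B: {}

{}


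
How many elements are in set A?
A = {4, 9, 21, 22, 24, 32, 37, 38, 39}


Set A = {4, 9, 21, 22, 24, 32, 37, 38, 39}
Listing elements: 4, 9, 21, 22, 24, 32, 37, 38, 39
Counting: 9 elements
|A| = 9

9


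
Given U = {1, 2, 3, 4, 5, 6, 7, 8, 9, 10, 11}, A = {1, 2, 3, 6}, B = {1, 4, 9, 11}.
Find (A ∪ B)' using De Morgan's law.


U = {1, 2, 3, 4, 5, 6, 7, 8, 9, 10, 11}
A = {1, 2, 3, 6}, B = {1, 4, 9, 11}
A ∪ B = {1, 2, 3, 4, 6, 9, 11}
(A ∪ B)' = U \ (A ∪ B) = {5, 7, 8, 10}
Verification via A' ∩ B': A' = {4, 5, 7, 8, 9, 10, 11}, B' = {2, 3, 5, 6, 7, 8, 10}
A' ∩ B' = {5, 7, 8, 10} ✓

{5, 7, 8, 10}


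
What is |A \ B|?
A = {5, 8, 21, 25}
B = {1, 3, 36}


Set A = {5, 8, 21, 25}
Set B = {1, 3, 36}
A \ B = {5, 8, 21, 25}
|A \ B| = 4

4


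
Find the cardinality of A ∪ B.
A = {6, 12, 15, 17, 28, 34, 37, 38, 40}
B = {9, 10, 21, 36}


Set A = {6, 12, 15, 17, 28, 34, 37, 38, 40}, |A| = 9
Set B = {9, 10, 21, 36}, |B| = 4
A ∩ B = {}, |A ∩ B| = 0
|A ∪ B| = |A| + |B| - |A ∩ B| = 9 + 4 - 0 = 13

13


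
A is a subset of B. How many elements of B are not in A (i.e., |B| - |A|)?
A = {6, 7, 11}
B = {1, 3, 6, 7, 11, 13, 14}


Set A = {6, 7, 11}, |A| = 3
Set B = {1, 3, 6, 7, 11, 13, 14}, |B| = 7
Since A ⊆ B: B \ A = {1, 3, 13, 14}
|B| - |A| = 7 - 3 = 4

4


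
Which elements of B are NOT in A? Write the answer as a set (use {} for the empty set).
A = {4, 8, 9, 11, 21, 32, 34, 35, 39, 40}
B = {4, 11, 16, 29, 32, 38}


Set A = {4, 8, 9, 11, 21, 32, 34, 35, 39, 40}
Set B = {4, 11, 16, 29, 32, 38}
Check each element of B against A:
4 ∈ A, 11 ∈ A, 16 ∉ A (include), 29 ∉ A (include), 32 ∈ A, 38 ∉ A (include)
Elements of B not in A: {16, 29, 38}

{16, 29, 38}


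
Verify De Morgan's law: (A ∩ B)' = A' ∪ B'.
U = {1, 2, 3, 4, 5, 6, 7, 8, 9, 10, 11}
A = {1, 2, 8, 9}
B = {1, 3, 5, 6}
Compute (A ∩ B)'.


U = {1, 2, 3, 4, 5, 6, 7, 8, 9, 10, 11}
A = {1, 2, 8, 9}, B = {1, 3, 5, 6}
A ∩ B = {1}
(A ∩ B)' = U \ (A ∩ B) = {2, 3, 4, 5, 6, 7, 8, 9, 10, 11}
Verification via A' ∪ B': A' = {3, 4, 5, 6, 7, 10, 11}, B' = {2, 4, 7, 8, 9, 10, 11}
A' ∪ B' = {2, 3, 4, 5, 6, 7, 8, 9, 10, 11} ✓

{2, 3, 4, 5, 6, 7, 8, 9, 10, 11}


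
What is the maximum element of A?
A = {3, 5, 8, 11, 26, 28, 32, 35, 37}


Set A = {3, 5, 8, 11, 26, 28, 32, 35, 37}
Elements in ascending order: 3, 5, 8, 11, 26, 28, 32, 35, 37
The largest element is 37.

37


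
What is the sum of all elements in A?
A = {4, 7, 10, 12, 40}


Set A = {4, 7, 10, 12, 40}
Sum = 4 + 7 + 10 + 12 + 40 = 73

73


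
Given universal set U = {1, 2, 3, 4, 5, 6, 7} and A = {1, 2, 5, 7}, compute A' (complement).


Universal set U = {1, 2, 3, 4, 5, 6, 7}
Set A = {1, 2, 5, 7}
A' = U \ A = elements in U but not in A
Checking each element of U:
1 (in A, exclude), 2 (in A, exclude), 3 (not in A, include), 4 (not in A, include), 5 (in A, exclude), 6 (not in A, include), 7 (in A, exclude)
A' = {3, 4, 6}

{3, 4, 6}


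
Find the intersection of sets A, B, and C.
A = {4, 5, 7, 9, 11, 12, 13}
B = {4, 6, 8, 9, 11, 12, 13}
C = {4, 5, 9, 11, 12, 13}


Set A = {4, 5, 7, 9, 11, 12, 13}
Set B = {4, 6, 8, 9, 11, 12, 13}
Set C = {4, 5, 9, 11, 12, 13}
First, A ∩ B = {4, 9, 11, 12, 13}
Then, (A ∩ B) ∩ C = {4, 9, 11, 12, 13}

{4, 9, 11, 12, 13}


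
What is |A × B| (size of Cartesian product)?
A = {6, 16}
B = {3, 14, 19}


Set A = {6, 16} has 2 elements.
Set B = {3, 14, 19} has 3 elements.
|A × B| = |A| × |B| = 2 × 3 = 6

6


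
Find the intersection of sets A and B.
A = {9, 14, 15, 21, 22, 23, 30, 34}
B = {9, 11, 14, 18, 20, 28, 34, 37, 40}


Set A = {9, 14, 15, 21, 22, 23, 30, 34}
Set B = {9, 11, 14, 18, 20, 28, 34, 37, 40}
A ∩ B includes only elements in both sets.
Check each element of A against B:
9 ✓, 14 ✓, 15 ✗, 21 ✗, 22 ✗, 23 ✗, 30 ✗, 34 ✓
A ∩ B = {9, 14, 34}

{9, 14, 34}


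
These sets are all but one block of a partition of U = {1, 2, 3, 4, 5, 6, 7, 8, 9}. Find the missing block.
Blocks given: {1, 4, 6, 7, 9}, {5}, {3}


U = {1, 2, 3, 4, 5, 6, 7, 8, 9}
Shown blocks: {1, 4, 6, 7, 9}, {5}, {3}
A partition's blocks are pairwise disjoint and cover U, so the missing block = U \ (union of shown blocks).
Union of shown blocks: {1, 3, 4, 5, 6, 7, 9}
Missing block = U \ (union) = {2, 8}

{2, 8}


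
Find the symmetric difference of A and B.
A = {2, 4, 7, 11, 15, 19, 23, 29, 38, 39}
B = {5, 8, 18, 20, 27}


Set A = {2, 4, 7, 11, 15, 19, 23, 29, 38, 39}
Set B = {5, 8, 18, 20, 27}
A △ B = (A \ B) ∪ (B \ A)
Elements in A but not B: {2, 4, 7, 11, 15, 19, 23, 29, 38, 39}
Elements in B but not A: {5, 8, 18, 20, 27}
A △ B = {2, 4, 5, 7, 8, 11, 15, 18, 19, 20, 23, 27, 29, 38, 39}

{2, 4, 5, 7, 8, 11, 15, 18, 19, 20, 23, 27, 29, 38, 39}


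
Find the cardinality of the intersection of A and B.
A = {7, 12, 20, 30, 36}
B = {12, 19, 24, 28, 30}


Set A = {7, 12, 20, 30, 36}
Set B = {12, 19, 24, 28, 30}
A ∩ B = {12, 30}
|A ∩ B| = 2

2


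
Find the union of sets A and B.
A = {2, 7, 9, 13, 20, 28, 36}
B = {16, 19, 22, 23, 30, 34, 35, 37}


Set A = {2, 7, 9, 13, 20, 28, 36}
Set B = {16, 19, 22, 23, 30, 34, 35, 37}
A ∪ B includes all elements in either set.
Elements from A: {2, 7, 9, 13, 20, 28, 36}
Elements from B not already included: {16, 19, 22, 23, 30, 34, 35, 37}
A ∪ B = {2, 7, 9, 13, 16, 19, 20, 22, 23, 28, 30, 34, 35, 36, 37}

{2, 7, 9, 13, 16, 19, 20, 22, 23, 28, 30, 34, 35, 36, 37}


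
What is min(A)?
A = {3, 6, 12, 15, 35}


Set A = {3, 6, 12, 15, 35}
Elements in ascending order: 3, 6, 12, 15, 35
The smallest element is 3.

3


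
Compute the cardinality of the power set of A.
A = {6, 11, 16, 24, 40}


Set A = {6, 11, 16, 24, 40}
|A| = 5
The power set P(A) contains all subsets of A.
|P(A)| = 2^|A| = 2^5 = 32

32


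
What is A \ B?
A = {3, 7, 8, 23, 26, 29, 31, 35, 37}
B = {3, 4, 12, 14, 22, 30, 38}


Set A = {3, 7, 8, 23, 26, 29, 31, 35, 37}
Set B = {3, 4, 12, 14, 22, 30, 38}
A \ B includes elements in A that are not in B.
Check each element of A:
3 (in B, remove), 7 (not in B, keep), 8 (not in B, keep), 23 (not in B, keep), 26 (not in B, keep), 29 (not in B, keep), 31 (not in B, keep), 35 (not in B, keep), 37 (not in B, keep)
A \ B = {7, 8, 23, 26, 29, 31, 35, 37}

{7, 8, 23, 26, 29, 31, 35, 37}


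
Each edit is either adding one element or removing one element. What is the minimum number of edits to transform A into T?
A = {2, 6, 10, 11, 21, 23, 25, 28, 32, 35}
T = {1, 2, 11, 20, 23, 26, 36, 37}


Set A = {2, 6, 10, 11, 21, 23, 25, 28, 32, 35}
Set T = {1, 2, 11, 20, 23, 26, 36, 37}
Elements to remove from A (in A, not in T): {6, 10, 21, 25, 28, 32, 35} → 7 removals
Elements to add to A (in T, not in A): {1, 20, 26, 36, 37} → 5 additions
Total edits = 7 + 5 = 12

12


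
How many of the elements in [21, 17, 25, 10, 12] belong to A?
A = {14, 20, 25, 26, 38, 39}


Set A = {14, 20, 25, 26, 38, 39}
Candidates: [21, 17, 25, 10, 12]
Check each candidate:
21 ∉ A, 17 ∉ A, 25 ∈ A, 10 ∉ A, 12 ∉ A
Count of candidates in A: 1

1


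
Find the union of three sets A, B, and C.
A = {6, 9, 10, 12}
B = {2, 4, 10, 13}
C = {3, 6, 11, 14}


Set A = {6, 9, 10, 12}
Set B = {2, 4, 10, 13}
Set C = {3, 6, 11, 14}
First, A ∪ B = {2, 4, 6, 9, 10, 12, 13}
Then, (A ∪ B) ∪ C = {2, 3, 4, 6, 9, 10, 11, 12, 13, 14}

{2, 3, 4, 6, 9, 10, 11, 12, 13, 14}


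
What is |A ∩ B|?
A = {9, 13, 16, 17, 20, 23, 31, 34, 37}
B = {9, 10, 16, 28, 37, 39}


Set A = {9, 13, 16, 17, 20, 23, 31, 34, 37}
Set B = {9, 10, 16, 28, 37, 39}
A ∩ B = {9, 16, 37}
|A ∩ B| = 3

3


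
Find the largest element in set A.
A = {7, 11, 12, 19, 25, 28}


Set A = {7, 11, 12, 19, 25, 28}
Elements in ascending order: 7, 11, 12, 19, 25, 28
The largest element is 28.

28


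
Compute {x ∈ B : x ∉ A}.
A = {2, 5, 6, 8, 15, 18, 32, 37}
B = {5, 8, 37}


Set A = {2, 5, 6, 8, 15, 18, 32, 37}
Set B = {5, 8, 37}
Check each element of B against A:
5 ∈ A, 8 ∈ A, 37 ∈ A
Elements of B not in A: {}

{}
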